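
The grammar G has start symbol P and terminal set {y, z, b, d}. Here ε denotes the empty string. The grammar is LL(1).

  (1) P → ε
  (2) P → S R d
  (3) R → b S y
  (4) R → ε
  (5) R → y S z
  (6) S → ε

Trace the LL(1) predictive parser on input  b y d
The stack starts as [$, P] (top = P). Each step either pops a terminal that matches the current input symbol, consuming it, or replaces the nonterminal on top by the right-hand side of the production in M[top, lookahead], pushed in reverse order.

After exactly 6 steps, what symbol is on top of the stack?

     Stack      Input    Action
  1  $ P        b y d $  expand P → S R d
  2  $ d R S    b y d $  expand S → ε
  3  $ d R      b y d $  expand R → b S y
  4  $ d y S b  b y d $  match b
  5  $ d y S    y d $    expand S → ε
  6  $ d y      y d $    match y
Stack after step 6: $ d (top = d).

d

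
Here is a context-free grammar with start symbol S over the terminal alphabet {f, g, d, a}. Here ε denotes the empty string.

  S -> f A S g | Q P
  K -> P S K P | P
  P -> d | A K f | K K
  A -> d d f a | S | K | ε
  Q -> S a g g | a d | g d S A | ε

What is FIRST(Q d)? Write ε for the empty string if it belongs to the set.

FIRST(S) = {a, d, f, g}  (via Q P)
FIRST(Q) = {ε, a, d, f, g}  (via S a g g)
FIRST(K) = {a, d, f, g}  (via P S K P, P)
FIRST(A) = {ε, a, d, f, g}  (via S, K)
FIRST(P) = {a, d, f, g}  (via A K f, K K)
FIRST(Q d): take FIRST of each symbol in turn, carrying on past any symbol whose FIRST contains ε; result {a, d, f, g}.

{a, d, f, g}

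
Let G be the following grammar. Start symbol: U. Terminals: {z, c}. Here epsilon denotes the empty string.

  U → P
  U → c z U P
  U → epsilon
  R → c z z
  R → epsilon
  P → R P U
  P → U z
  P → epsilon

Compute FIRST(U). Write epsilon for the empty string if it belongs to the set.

{epsilon, c, z}

FIRST(R) = {epsilon, c}
FIRST(U) = {epsilon, c, z}  (via P)
FIRST(P) = {epsilon, c, z}  (via R P U, U z)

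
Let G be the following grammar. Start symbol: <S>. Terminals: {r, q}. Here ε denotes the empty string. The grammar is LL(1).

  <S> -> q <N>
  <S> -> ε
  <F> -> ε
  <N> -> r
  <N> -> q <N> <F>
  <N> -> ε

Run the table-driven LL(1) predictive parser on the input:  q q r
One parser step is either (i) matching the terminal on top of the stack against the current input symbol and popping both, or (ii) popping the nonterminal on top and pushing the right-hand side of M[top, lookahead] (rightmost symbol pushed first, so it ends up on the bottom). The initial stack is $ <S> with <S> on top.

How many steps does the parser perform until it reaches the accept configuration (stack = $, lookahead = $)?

7

step 1: stack=$ <S>  input=q q r $  — expand <S> -> q <N>
step 2: stack=$ <N> q  input=q q r $  — match q
step 3: stack=$ <N>  input=q r $  — expand <N> -> q <N> <F>
step 4: stack=$ <F> <N> q  input=q r $  — match q
step 5: stack=$ <F> <N>  input=r $  — expand <N> -> r
step 6: stack=$ <F> r  input=r $  — match r
step 7: stack=$ <F>  input=$  — expand <F> -> ε
Accept reached after 7 steps.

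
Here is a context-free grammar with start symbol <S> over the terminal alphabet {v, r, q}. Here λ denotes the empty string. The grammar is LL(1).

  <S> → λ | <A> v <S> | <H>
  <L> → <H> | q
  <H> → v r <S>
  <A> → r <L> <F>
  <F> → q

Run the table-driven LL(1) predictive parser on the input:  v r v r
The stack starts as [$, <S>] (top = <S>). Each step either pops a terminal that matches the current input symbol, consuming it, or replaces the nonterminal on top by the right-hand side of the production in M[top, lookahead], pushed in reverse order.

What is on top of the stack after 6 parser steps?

step 1: stack=$ <S>  input=v r v r $  — expand <S> → <H>
step 2: stack=$ <H>  input=v r v r $  — expand <H> → v r <S>
step 3: stack=$ <S> r v  input=v r v r $  — match v
step 4: stack=$ <S> r  input=r v r $  — match r
step 5: stack=$ <S>  input=v r $  — expand <S> → <H>
step 6: stack=$ <H>  input=v r $  — expand <H> → v r <S>
Stack after step 6: $ <S> r v (top = v).

v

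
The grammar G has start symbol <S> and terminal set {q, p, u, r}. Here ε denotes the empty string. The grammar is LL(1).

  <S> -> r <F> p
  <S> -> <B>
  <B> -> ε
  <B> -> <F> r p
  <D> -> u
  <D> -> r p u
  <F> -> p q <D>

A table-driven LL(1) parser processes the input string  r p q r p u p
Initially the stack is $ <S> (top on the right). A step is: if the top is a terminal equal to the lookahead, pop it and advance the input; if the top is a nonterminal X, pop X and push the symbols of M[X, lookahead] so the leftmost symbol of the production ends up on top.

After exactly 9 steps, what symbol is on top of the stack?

step 1: stack=$ <S>  input=r p q r p u p $  — expand <S> -> r <F> p
step 2: stack=$ p <F> r  input=r p q r p u p $  — match r
step 3: stack=$ p <F>  input=p q r p u p $  — expand <F> -> p q <D>
step 4: stack=$ p <D> q p  input=p q r p u p $  — match p
step 5: stack=$ p <D> q  input=q r p u p $  — match q
step 6: stack=$ p <D>  input=r p u p $  — expand <D> -> r p u
step 7: stack=$ p u p r  input=r p u p $  — match r
step 8: stack=$ p u p  input=p u p $  — match p
step 9: stack=$ p u  input=u p $  — match u
Stack after step 9: $ p (top = p).

p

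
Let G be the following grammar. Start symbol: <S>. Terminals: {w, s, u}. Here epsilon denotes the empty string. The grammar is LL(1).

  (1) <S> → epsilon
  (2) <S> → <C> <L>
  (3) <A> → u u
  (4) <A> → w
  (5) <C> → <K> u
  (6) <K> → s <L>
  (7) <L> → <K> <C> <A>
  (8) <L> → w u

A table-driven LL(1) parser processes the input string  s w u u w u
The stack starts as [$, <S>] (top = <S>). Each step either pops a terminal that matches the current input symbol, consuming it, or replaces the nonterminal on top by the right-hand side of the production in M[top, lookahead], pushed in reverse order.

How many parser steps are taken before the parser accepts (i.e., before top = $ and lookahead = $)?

11

step 1: stack=$ <S>  input=s w u u w u $  — expand <S> → <C> <L>
step 2: stack=$ <L> <C>  input=s w u u w u $  — expand <C> → <K> u
step 3: stack=$ <L> u <K>  input=s w u u w u $  — expand <K> → s <L>
step 4: stack=$ <L> u <L> s  input=s w u u w u $  — match s
step 5: stack=$ <L> u <L>  input=w u u w u $  — expand <L> → w u
step 6: stack=$ <L> u u w  input=w u u w u $  — match w
step 7: stack=$ <L> u u  input=u u w u $  — match u
step 8: stack=$ <L> u  input=u w u $  — match u
step 9: stack=$ <L>  input=w u $  — expand <L> → w u
step 10: stack=$ u w  input=w u $  — match w
step 11: stack=$ u  input=u $  — match u
Accept reached after 11 steps.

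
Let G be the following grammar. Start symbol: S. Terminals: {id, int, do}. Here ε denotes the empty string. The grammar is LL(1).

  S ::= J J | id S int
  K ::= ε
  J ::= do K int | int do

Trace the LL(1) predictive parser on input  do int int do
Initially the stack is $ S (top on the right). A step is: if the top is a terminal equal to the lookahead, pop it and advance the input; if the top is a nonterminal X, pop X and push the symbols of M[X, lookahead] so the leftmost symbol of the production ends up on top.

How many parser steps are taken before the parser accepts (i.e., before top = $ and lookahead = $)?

8

step 1: stack=$ S  input=do int int do $  — expand S ::= J J
step 2: stack=$ J J  input=do int int do $  — expand J ::= do K int
step 3: stack=$ J int K do  input=do int int do $  — match do
step 4: stack=$ J int K  input=int int do $  — expand K ::= ε
step 5: stack=$ J int  input=int int do $  — match int
step 6: stack=$ J  input=int do $  — expand J ::= int do
step 7: stack=$ do int  input=int do $  — match int
step 8: stack=$ do  input=do $  — match do
Accept reached after 8 steps.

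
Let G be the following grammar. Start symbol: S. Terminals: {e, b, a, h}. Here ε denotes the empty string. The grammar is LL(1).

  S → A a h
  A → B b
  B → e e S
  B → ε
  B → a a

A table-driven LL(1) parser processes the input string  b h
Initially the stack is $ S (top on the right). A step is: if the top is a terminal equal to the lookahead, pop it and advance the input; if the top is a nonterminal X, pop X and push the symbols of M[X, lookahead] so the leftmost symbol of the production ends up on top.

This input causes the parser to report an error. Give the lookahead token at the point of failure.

h

     Stack      Input  Action
  1  $ S        b h $  expand S → A a h
  2  $ h a A    b h $  expand A → B b
  3  $ h a b B  b h $  expand B → ε
  4  $ h a b    b h $  match b
  5  $ h a      h $    error: top is terminal a but lookahead is h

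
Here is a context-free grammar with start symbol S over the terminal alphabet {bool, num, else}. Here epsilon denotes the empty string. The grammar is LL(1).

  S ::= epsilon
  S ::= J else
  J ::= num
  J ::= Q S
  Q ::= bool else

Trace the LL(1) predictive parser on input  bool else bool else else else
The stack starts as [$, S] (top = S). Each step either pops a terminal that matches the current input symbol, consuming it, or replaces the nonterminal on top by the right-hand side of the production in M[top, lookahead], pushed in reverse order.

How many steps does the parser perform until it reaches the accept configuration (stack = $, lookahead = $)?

13

step 1: stack=$ S  input=bool else bool else else else $  — expand S ::= J else
step 2: stack=$ else J  input=bool else bool else else else $  — expand J ::= Q S
step 3: stack=$ else S Q  input=bool else bool else else else $  — expand Q ::= bool else
step 4: stack=$ else S else bool  input=bool else bool else else else $  — match bool
step 5: stack=$ else S else  input=else bool else else else $  — match else
step 6: stack=$ else S  input=bool else else else $  — expand S ::= J else
step 7: stack=$ else else J  input=bool else else else $  — expand J ::= Q S
step 8: stack=$ else else S Q  input=bool else else else $  — expand Q ::= bool else
step 9: stack=$ else else S else bool  input=bool else else else $  — match bool
step 10: stack=$ else else S else  input=else else else $  — match else
step 11: stack=$ else else S  input=else else $  — expand S ::= epsilon
step 12: stack=$ else else  input=else else $  — match else
step 13: stack=$ else  input=else $  — match else
Accept reached after 13 steps.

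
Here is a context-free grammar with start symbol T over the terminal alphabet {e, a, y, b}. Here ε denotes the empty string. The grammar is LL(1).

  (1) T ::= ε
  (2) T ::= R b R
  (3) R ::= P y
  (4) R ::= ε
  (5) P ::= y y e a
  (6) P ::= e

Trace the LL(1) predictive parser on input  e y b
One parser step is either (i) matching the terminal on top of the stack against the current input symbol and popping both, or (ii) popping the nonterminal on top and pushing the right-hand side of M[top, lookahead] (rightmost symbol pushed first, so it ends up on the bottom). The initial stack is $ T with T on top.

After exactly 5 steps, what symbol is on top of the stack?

b

     Stack      Input    Action
  1  $ T        e y b $  expand T ::= R b R
  2  $ R b R    e y b $  expand R ::= P y
  3  $ R b y P  e y b $  expand P ::= e
  4  $ R b y e  e y b $  match e
  5  $ R b y    y b $    match y
Stack after step 5: $ R b (top = b).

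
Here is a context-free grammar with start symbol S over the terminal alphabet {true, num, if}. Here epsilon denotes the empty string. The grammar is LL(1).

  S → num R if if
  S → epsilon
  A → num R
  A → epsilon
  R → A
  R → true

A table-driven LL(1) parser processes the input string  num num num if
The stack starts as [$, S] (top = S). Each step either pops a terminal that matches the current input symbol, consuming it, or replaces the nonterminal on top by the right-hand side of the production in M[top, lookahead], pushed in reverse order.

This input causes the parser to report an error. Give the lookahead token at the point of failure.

      Stack          Input             Action
   1  $ S            num num num if $  expand S → num R if if
   2  $ if if R num  num num num if $  match num
   3  $ if if R      num num if $      expand R → A
   4  $ if if A      num num if $      expand A → num R
   5  $ if if R num  num num if $      match num
   6  $ if if R      num if $          expand R → A
   7  $ if if A      num if $          expand A → num R
   8  $ if if R num  num if $          match num
   9  $ if if R      if $              expand R → A
  10  $ if if A      if $              expand A → epsilon
  11  $ if if        if $              match if
  12  $ if           $                 error: top is terminal if but lookahead is $

$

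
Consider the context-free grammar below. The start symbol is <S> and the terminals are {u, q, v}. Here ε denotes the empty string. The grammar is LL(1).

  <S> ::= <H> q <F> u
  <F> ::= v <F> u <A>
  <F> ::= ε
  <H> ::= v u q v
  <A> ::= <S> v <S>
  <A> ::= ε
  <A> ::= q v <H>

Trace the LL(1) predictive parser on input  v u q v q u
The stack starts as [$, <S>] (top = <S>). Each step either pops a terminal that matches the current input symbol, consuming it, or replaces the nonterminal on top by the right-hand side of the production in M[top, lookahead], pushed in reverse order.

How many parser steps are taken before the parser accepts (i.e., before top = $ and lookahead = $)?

9

step 1: stack=$ <S>  input=v u q v q u $  — expand <S> ::= <H> q <F> u
step 2: stack=$ u <F> q <H>  input=v u q v q u $  — expand <H> ::= v u q v
step 3: stack=$ u <F> q v q u v  input=v u q v q u $  — match v
step 4: stack=$ u <F> q v q u  input=u q v q u $  — match u
step 5: stack=$ u <F> q v q  input=q v q u $  — match q
step 6: stack=$ u <F> q v  input=v q u $  — match v
step 7: stack=$ u <F> q  input=q u $  — match q
step 8: stack=$ u <F>  input=u $  — expand <F> ::= ε
step 9: stack=$ u  input=u $  — match u
Accept reached after 9 steps.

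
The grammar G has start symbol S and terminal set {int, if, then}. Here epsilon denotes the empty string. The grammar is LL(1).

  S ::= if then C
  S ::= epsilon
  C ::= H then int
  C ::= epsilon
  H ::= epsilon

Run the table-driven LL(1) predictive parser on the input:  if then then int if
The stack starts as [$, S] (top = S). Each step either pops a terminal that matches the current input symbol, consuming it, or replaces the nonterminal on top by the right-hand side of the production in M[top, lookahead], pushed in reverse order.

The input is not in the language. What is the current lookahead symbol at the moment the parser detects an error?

     Stack         Input                  Action
  1  $ S           if then then int if $  expand S ::= if then C
  2  $ C then if   if then then int if $  match if
  3  $ C then      then then int if $     match then
  4  $ C           then int if $          expand C ::= H then int
  5  $ int then H  then int if $          expand H ::= epsilon
  6  $ int then    then int if $          match then
  7  $ int         int if $               match int
  8  $             if $                   error: stack empty but input remains

if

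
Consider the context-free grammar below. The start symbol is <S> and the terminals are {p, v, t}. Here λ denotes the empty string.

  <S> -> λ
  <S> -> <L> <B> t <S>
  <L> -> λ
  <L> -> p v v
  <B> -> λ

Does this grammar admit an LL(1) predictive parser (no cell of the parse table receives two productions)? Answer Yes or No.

FIRST(<S>) = {λ, p, t}
FIRST(<L>) = {λ, p}
FIRST(<B>) = {λ}
FOLLOW(<S>) = {$}
FOLLOW(<L>) = {t}
FOLLOW(<B>) = {t}
Each cell of M receives at most one production.

Yes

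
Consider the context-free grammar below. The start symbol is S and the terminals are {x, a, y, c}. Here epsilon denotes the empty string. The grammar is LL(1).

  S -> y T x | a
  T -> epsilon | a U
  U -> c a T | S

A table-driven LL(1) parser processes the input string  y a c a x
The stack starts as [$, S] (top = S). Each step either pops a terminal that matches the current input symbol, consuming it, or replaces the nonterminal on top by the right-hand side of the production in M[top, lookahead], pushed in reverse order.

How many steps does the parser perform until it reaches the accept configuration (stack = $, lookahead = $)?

9

step 1: stack=$ S  input=y a c a x $  — expand S -> y T x
step 2: stack=$ x T y  input=y a c a x $  — match y
step 3: stack=$ x T  input=a c a x $  — expand T -> a U
step 4: stack=$ x U a  input=a c a x $  — match a
step 5: stack=$ x U  input=c a x $  — expand U -> c a T
step 6: stack=$ x T a c  input=c a x $  — match c
step 7: stack=$ x T a  input=a x $  — match a
step 8: stack=$ x T  input=x $  — expand T -> epsilon
step 9: stack=$ x  input=x $  — match x
Accept reached after 9 steps.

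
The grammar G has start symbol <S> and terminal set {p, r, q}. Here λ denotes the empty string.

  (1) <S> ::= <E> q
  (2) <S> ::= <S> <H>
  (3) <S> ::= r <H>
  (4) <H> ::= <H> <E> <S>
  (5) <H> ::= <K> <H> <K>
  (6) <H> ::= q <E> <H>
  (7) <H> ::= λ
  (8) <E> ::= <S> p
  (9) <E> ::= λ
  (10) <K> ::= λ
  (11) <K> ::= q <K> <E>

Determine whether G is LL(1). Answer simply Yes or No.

FIRST(<S>) = {q, r}
FIRST(<H>) = {λ, q, r}
FIRST(<E>) = {λ, q, r}
FIRST(<K>) = {λ, q}
FOLLOW(<S>) = {$, p, q, r}
FOLLOW(<H>) = {$, p, q, r}
FOLLOW(<E>) = {$, p, q, r}
FOLLOW(<K>) = {$, p, q, r}
Cell M[<E>, q] receives both <E> ::= <S> p and <E> ::= λ — the grammar is not LL(1).

No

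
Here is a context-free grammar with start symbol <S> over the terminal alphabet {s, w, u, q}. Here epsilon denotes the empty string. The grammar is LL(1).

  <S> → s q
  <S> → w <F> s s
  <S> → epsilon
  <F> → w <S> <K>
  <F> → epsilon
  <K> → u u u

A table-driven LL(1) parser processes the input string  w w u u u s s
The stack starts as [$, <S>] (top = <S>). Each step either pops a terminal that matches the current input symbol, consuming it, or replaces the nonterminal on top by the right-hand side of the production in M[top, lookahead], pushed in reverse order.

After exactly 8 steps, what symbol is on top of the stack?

step 1: stack=$ <S>  input=w w u u u s s $  — expand <S> → w <F> s s
step 2: stack=$ s s <F> w  input=w w u u u s s $  — match w
step 3: stack=$ s s <F>  input=w u u u s s $  — expand <F> → w <S> <K>
step 4: stack=$ s s <K> <S> w  input=w u u u s s $  — match w
step 5: stack=$ s s <K> <S>  input=u u u s s $  — expand <S> → epsilon
step 6: stack=$ s s <K>  input=u u u s s $  — expand <K> → u u u
step 7: stack=$ s s u u u  input=u u u s s $  — match u
step 8: stack=$ s s u u  input=u u s s $  — match u
Stack after step 8: $ s s u (top = u).

u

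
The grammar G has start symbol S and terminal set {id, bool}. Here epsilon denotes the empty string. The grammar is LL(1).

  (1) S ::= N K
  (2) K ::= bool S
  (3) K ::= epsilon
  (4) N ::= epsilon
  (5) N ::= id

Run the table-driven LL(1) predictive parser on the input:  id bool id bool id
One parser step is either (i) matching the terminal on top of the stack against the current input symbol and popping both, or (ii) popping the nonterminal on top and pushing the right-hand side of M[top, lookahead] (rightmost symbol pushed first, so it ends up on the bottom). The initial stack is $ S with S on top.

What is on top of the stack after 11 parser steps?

step 1: stack=$ S  input=id bool id bool id $  — expand S ::= N K
step 2: stack=$ K N  input=id bool id bool id $  — expand N ::= id
step 3: stack=$ K id  input=id bool id bool id $  — match id
step 4: stack=$ K  input=bool id bool id $  — expand K ::= bool S
step 5: stack=$ S bool  input=bool id bool id $  — match bool
step 6: stack=$ S  input=id bool id $  — expand S ::= N K
step 7: stack=$ K N  input=id bool id $  — expand N ::= id
step 8: stack=$ K id  input=id bool id $  — match id
step 9: stack=$ K  input=bool id $  — expand K ::= bool S
step 10: stack=$ S bool  input=bool id $  — match bool
step 11: stack=$ S  input=id $  — expand S ::= N K
Stack after step 11: $ K N (top = N).

N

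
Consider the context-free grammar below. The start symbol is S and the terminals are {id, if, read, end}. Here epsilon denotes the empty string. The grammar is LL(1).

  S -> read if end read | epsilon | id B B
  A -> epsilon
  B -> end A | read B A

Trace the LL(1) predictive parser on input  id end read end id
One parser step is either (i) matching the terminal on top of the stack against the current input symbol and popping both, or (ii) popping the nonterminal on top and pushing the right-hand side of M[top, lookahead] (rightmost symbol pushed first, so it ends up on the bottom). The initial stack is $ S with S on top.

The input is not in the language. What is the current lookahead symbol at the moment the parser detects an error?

step 1: stack=$ S  input=id end read end id $  — expand S -> id B B
step 2: stack=$ B B id  input=id end read end id $  — match id
step 3: stack=$ B B  input=end read end id $  — expand B -> end A
step 4: stack=$ B A end  input=end read end id $  — match end
step 5: stack=$ B A  input=read end id $  — expand A -> epsilon
step 6: stack=$ B  input=read end id $  — expand B -> read B A
step 7: stack=$ A B read  input=read end id $  — match read
step 8: stack=$ A B  input=end id $  — expand B -> end A
step 9: stack=$ A A end  input=end id $  — match end
step 10: stack=$ A A  input=id $  — error: M[A, id] is empty

id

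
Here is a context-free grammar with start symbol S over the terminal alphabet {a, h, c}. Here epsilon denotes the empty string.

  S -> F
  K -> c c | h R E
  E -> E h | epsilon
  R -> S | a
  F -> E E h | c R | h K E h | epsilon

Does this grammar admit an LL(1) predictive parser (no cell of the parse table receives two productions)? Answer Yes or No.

No

FIRST(S) = {epsilon, c, h}
FIRST(K) = {c, h}
FIRST(E) = {epsilon, h}
FIRST(R) = {epsilon, a, c, h}
FIRST(F) = {epsilon, c, h}
FOLLOW(S) = {$, h}
FOLLOW(K) = {h}
FOLLOW(E) = {h}
FOLLOW(R) = {$, h}
FOLLOW(F) = {$, h}
Cell M[E, h] receives both E -> E h and E -> epsilon — the grammar is not LL(1).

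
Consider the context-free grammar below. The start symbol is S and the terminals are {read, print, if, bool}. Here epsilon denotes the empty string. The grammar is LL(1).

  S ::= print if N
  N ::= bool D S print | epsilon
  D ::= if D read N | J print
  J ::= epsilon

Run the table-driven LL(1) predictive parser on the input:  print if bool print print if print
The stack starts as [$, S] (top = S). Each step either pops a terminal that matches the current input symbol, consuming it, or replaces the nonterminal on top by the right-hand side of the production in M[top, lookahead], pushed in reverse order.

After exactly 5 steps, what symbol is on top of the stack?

step 1: stack=$ S  input=print if bool print print if print $  — expand S ::= print if N
step 2: stack=$ N if print  input=print if bool print print if print $  — match print
step 3: stack=$ N if  input=if bool print print if print $  — match if
step 4: stack=$ N  input=bool print print if print $  — expand N ::= bool D S print
step 5: stack=$ print S D bool  input=bool print print if print $  — match bool
Stack after step 5: $ print S D (top = D).

D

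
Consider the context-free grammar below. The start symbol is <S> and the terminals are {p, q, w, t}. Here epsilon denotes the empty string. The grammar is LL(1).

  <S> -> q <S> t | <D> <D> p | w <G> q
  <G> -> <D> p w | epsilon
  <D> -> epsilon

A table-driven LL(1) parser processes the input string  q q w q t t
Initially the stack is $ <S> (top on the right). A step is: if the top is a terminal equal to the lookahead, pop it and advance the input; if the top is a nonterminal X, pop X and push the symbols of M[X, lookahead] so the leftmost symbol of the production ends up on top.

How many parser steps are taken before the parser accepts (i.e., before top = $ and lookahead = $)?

      Stack          Input          Action
   1  $ <S>          q q w q t t $  expand <S> -> q <S> t
   2  $ t <S> q      q q w q t t $  match q
   3  $ t <S>        q w q t t $    expand <S> -> q <S> t
   4  $ t t <S> q    q w q t t $    match q
   5  $ t t <S>      w q t t $      expand <S> -> w <G> q
   6  $ t t q <G> w  w q t t $      match w
   7  $ t t q <G>    q t t $        expand <G> -> epsilon
   8  $ t t q        q t t $        match q
   9  $ t t          t t $          match t
  10  $ t            t $            match t
Accept reached after 10 steps.

10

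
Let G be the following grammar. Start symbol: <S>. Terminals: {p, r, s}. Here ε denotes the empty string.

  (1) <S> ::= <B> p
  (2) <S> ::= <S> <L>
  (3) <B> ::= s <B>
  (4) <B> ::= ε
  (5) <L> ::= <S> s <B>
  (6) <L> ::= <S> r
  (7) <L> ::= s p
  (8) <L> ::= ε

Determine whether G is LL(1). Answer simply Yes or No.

No

FIRST(<S>) = {p, s}
FIRST(<B>) = {ε, s}
FIRST(<L>) = {ε, p, s}
FOLLOW(<S>) = {$, p, r, s}
FOLLOW(<B>) = {$, p, r, s}
FOLLOW(<L>) = {$, p, r, s}
Cell M[<B>, s] receives both <B> ::= s <B> and <B> ::= ε — the grammar is not LL(1).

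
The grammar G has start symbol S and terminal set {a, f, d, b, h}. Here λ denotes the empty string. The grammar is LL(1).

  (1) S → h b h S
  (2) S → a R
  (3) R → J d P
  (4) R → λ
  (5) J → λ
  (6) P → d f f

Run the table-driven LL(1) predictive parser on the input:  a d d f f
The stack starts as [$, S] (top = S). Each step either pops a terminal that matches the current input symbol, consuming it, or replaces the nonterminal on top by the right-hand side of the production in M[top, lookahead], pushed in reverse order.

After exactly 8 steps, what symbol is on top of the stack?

step 1: stack=$ S  input=a d d f f $  — expand S → a R
step 2: stack=$ R a  input=a d d f f $  — match a
step 3: stack=$ R  input=d d f f $  — expand R → J d P
step 4: stack=$ P d J  input=d d f f $  — expand J → λ
step 5: stack=$ P d  input=d d f f $  — match d
step 6: stack=$ P  input=d f f $  — expand P → d f f
step 7: stack=$ f f d  input=d f f $  — match d
step 8: stack=$ f f  input=f f $  — match f
Stack after step 8: $ f (top = f).

f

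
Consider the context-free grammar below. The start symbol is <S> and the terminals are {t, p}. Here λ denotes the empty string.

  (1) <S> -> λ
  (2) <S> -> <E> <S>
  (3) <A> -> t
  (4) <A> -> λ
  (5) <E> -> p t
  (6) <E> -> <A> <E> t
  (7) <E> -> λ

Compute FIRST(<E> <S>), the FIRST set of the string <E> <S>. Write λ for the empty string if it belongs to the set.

FIRST(<A>) = {λ, t}
FIRST(<E>) = {λ, p, t}  (via <A> <E> t)
FIRST(<S>) = {λ, p, t}  (via <E> <S>)
FIRST(<E> <S>): take FIRST of each symbol in turn, carrying on past any symbol whose FIRST contains λ; result {λ, p, t}.

{λ, p, t}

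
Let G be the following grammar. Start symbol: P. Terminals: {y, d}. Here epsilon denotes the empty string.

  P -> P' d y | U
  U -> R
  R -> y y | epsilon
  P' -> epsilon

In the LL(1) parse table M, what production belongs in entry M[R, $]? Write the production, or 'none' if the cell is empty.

FIRST(R): from R->y y we get {y}; from R->epsilon we get {epsilon}. So FIRST(R) = {epsilon, y}.
FIRST(P'): from P'->epsilon we get {epsilon}. So FIRST(P') = {epsilon}.
FIRST(U): from U->R we get {epsilon, y}. So FIRST(U) = {epsilon, y}.
FIRST(P): from P->P' d y we get {d}; from P->U we get {epsilon, y}. So FIRST(P) = {epsilon, d, y}.
FOLLOW(P) includes $ since P is the start symbol.
FOLLOW(U): in P->U, the suffix after U is empty, so FOLLOW(U) ⊇ FOLLOW(P) = {$}. Thus FOLLOW(U) = {$}.
FOLLOW(R): in U->R, the suffix after R is empty, so FOLLOW(R) ⊇ FOLLOW(U) = {$}. Thus FOLLOW(R) = {$}.
For R -> y y: FIRST(y y) = {y}, so it goes in M[R, t] for t ∈ {y}.
For R -> epsilon: FIRST(epsilon) = {epsilon}, so it goes in M[R, t] for t ∈ {}; since epsilon ∈ FIRST, also for every t ∈ FOLLOW(R) = {$}.

R -> epsilon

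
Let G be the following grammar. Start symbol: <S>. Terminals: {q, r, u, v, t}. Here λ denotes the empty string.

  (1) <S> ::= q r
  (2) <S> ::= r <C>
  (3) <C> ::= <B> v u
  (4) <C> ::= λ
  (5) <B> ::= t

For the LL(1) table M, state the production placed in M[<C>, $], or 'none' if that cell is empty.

FIRST(<S>): from <S>::=q r we get {q}; from <S>::=r <C> we get {r}. So FIRST(<S>) = {q, r}.
FIRST(<B>): from <B>::=t we get {t}. So FIRST(<B>) = {t}.
FIRST(<C>): from <C>::=<B> v u we get {t}; from <C>::=λ we get {λ}. So FIRST(<C>) = {λ, t}.
FOLLOW(<S>) includes $ since <S> is the start symbol.
FOLLOW(<S>): <S> appears on no right-hand side. Thus FOLLOW(<S>) = {$}.
FOLLOW(<C>): in <S>::=r <C>, the suffix after <C> is empty, so FOLLOW(<C>) ⊇ FOLLOW(<S>) = {$}. Thus FOLLOW(<C>) = {$}.
For <C> ::= <B> v u: FIRST(<B> v u) = {t}, so it goes in M[<C>, t] for t ∈ {t}.
For <C> ::= λ: FIRST(λ) = {λ}, so it goes in M[<C>, t] for t ∈ {}; since λ ∈ FIRST, also for every t ∈ FOLLOW(<C>) = {$}.

<C> ::= λ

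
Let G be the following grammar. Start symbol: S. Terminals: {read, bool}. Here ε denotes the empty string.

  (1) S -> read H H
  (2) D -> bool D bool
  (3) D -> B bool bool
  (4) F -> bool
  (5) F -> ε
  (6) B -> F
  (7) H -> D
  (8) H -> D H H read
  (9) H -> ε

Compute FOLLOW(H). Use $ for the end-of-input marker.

{$, bool, read}

FIRST(S): from S->read H H we get {read}. So FIRST(S) = {read}.
FIRST(F): from F->bool we get {bool}; from F->ε we get {ε}. So FIRST(F) = {ε, bool}.
FIRST(B): from B->F we get {ε, bool}. So FIRST(B) = {ε, bool}.
FIRST(D): from D->bool D bool we get {bool}; from D->B bool bool we get {bool}. So FIRST(D) = {bool}.
FIRST(H): from H->D we get {bool}; from H->D H H read we get {bool}; from H->ε we get {ε}. So FIRST(H) = {ε, bool}.
FOLLOW(S) includes $ since S is the start symbol.
FOLLOW(S): S appears on no right-hand side. Thus FOLLOW(S) = {$}.
FOLLOW(B): in D->B bool bool, B is followed by bool bool with FIRST {bool}. Thus FOLLOW(B) = {bool}.
FOLLOW(F): in B->F, the suffix after F is empty, so FOLLOW(F) ⊇ FOLLOW(B) = {bool}. Thus FOLLOW(F) = {bool}.
FOLLOW(H): in S->read H H (occurrence 1), H is followed by H with FIRST {ε, bool}; in S->read H H (occurrence 1), the suffix after H is nullable, so FOLLOW(H) ⊇ FOLLOW(S) = {$}; in S->read H H (occurrence 2), the suffix after H is empty, so FOLLOW(H) ⊇ FOLLOW(S) = {$}; in H->D H H read (occurrence 1), H is followed by H read with FIRST {bool, read}; in H->D H H read (occurrence 2), H is followed by read with FIRST {read}. Thus FOLLOW(H) = {$, bool, read}.
FOLLOW(D): in D->bool D bool, D is followed by bool with FIRST {bool}; in H->D, the suffix after D is empty, so FOLLOW(D) ⊇ FOLLOW(H) = {$, bool, read}; in H->D H H read, D is followed by H H read with FIRST {bool, read}. Thus FOLLOW(D) = {$, bool, read}.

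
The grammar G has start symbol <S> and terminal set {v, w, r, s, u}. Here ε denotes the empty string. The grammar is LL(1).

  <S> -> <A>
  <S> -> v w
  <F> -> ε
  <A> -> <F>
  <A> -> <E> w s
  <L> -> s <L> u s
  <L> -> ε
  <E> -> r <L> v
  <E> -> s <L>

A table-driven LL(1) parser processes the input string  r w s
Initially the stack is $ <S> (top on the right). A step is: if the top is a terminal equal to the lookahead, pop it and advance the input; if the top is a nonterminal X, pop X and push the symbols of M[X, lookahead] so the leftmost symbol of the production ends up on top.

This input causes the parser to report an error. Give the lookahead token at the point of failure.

step 1: stack=$ <S>  input=r w s $  — expand <S> -> <A>
step 2: stack=$ <A>  input=r w s $  — expand <A> -> <E> w s
step 3: stack=$ s w <E>  input=r w s $  — expand <E> -> r <L> v
step 4: stack=$ s w v <L> r  input=r w s $  — match r
step 5: stack=$ s w v <L>  input=w s $  — expand <L> -> ε
step 6: stack=$ s w v  input=w s $  — error: top is terminal v but lookahead is w

w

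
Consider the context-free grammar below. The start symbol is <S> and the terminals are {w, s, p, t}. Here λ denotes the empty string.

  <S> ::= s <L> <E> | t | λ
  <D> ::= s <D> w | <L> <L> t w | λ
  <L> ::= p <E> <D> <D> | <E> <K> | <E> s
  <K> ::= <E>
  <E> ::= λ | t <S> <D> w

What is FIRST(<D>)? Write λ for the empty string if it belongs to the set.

{λ, p, s, t}

FIRST(<S>): from <S>::=s <L> <E> we get {s}; from <S>::=t we get {t}; from <S>::=λ we get {λ}. So FIRST(<S>) = {λ, s, t}.
FIRST(<E>): from <E>::=λ we get {λ}; from <E>::=t <S> <D> w we get {t}. So FIRST(<E>) = {λ, t}.
FIRST(<K>): from <K>::=<E> we get {λ, t}. So FIRST(<K>) = {λ, t}.
FIRST(<L>): from <L>::=p <E> <D> <D> we get {p}; from <L>::=<E> <K> we get {λ, t}; from <L>::=<E> s we get {s, t}. So FIRST(<L>) = {λ, p, s, t}.
FIRST(<D>): from <D>::=s <D> w we get {s}; from <D>::=<L> <L> t w we get {p, s, t}; from <D>::=λ we get {λ}. So FIRST(<D>) = {λ, p, s, t}.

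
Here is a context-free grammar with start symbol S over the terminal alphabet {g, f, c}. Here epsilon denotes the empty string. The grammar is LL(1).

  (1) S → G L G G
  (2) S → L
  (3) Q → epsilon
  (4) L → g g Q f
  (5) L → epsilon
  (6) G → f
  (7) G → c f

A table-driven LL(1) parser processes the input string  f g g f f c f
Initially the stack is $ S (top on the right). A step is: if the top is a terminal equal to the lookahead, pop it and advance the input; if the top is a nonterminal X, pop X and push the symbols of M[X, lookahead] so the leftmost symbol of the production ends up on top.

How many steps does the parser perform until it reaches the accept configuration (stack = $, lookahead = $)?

      Stack          Input            Action
   1  $ S            f g g f f c f $  expand S → G L G G
   2  $ G G L G      f g g f f c f $  expand G → f
   3  $ G G L f      f g g f f c f $  match f
   4  $ G G L        g g f f c f $    expand L → g g Q f
   5  $ G G f Q g g  g g f f c f $    match g
   6  $ G G f Q g    g f f c f $      match g
   7  $ G G f Q      f f c f $        expand Q → epsilon
   8  $ G G f        f f c f $        match f
   9  $ G G          f c f $          expand G → f
  10  $ G f          f c f $          match f
  11  $ G            c f $            expand G → c f
  12  $ f c          c f $            match c
  13  $ f            f $              match f
Accept reached after 13 steps.

13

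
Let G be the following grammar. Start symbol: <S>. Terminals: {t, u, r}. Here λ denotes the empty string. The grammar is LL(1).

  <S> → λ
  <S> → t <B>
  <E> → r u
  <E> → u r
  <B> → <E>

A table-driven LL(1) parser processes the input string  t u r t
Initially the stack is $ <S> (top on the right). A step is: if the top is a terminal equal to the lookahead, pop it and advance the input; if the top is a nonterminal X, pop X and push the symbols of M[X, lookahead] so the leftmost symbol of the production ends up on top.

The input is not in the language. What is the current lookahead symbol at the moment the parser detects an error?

step 1: stack=$ <S>  input=t u r t $  — expand <S> → t <B>
step 2: stack=$ <B> t  input=t u r t $  — match t
step 3: stack=$ <B>  input=u r t $  — expand <B> → <E>
step 4: stack=$ <E>  input=u r t $  — expand <E> → u r
step 5: stack=$ r u  input=u r t $  — match u
step 6: stack=$ r  input=r t $  — match r
step 7: stack=$  input=t $  — error: stack empty but input remains

t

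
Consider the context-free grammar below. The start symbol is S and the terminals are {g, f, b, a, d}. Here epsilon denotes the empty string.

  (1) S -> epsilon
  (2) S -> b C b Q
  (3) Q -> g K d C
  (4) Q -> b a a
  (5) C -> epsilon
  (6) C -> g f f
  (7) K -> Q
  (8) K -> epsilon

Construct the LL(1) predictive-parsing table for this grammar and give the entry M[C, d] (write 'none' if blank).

FIRST(S) = {epsilon, b}
FIRST(Q) = {b, g}
FIRST(C) = {epsilon, g}
FIRST(K) = {epsilon, b, g}  (via Q)
FOLLOW(S) includes $ since S is the start symbol.
FOLLOW(Q): in S->b C b Q, the suffix after Q is empty, so FOLLOW(Q) ⊇ FOLLOW(S) = {$}; in K->Q, the suffix after Q is empty, so FOLLOW(Q) ⊇ FOLLOW(K) = {d}. Thus FOLLOW(Q) = {$, d}.
FOLLOW(C): in S->b C b Q, C is followed by b Q with FIRST {b}; in Q->g K d C, the suffix after C is empty, so FOLLOW(C) ⊇ FOLLOW(Q) = {$, d}. Thus FOLLOW(C) = {$, b, d}.
For C -> epsilon: FIRST(epsilon) = {epsilon}, so it goes in M[C, t] for t ∈ {}; since epsilon ∈ FIRST, also for every t ∈ FOLLOW(C) = {$, b, d}.
For C -> g f f: FIRST(g f f) = {g}, so it goes in M[C, t] for t ∈ {g}.

C -> epsilon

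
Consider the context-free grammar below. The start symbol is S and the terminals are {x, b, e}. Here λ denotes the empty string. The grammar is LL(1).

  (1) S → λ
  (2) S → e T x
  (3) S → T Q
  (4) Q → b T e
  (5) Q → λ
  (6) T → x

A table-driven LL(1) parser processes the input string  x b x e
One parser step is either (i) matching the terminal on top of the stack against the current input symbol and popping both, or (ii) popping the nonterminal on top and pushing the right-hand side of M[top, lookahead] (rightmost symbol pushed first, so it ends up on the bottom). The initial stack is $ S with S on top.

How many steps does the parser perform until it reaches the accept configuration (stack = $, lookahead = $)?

8

step 1: stack=$ S  input=x b x e $  — expand S → T Q
step 2: stack=$ Q T  input=x b x e $  — expand T → x
step 3: stack=$ Q x  input=x b x e $  — match x
step 4: stack=$ Q  input=b x e $  — expand Q → b T e
step 5: stack=$ e T b  input=b x e $  — match b
step 6: stack=$ e T  input=x e $  — expand T → x
step 7: stack=$ e x  input=x e $  — match x
step 8: stack=$ e  input=e $  — match e
Accept reached after 8 steps.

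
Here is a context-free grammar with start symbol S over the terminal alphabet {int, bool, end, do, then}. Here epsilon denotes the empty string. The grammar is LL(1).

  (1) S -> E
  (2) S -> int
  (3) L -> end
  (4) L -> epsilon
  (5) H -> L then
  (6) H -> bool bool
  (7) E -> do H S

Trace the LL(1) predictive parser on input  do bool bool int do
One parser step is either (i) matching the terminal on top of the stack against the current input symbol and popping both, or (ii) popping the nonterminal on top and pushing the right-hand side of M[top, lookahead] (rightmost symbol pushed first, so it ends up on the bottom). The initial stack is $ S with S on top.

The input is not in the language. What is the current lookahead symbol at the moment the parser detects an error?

do

     Stack          Input                  Action
  1  $ S            do bool bool int do $  expand S -> E
  2  $ E            do bool bool int do $  expand E -> do H S
  3  $ S H do       do bool bool int do $  match do
  4  $ S H          bool bool int do $     expand H -> bool bool
  5  $ S bool bool  bool bool int do $     match bool
  6  $ S bool       bool int do $          match bool
  7  $ S            int do $               expand S -> int
  8  $ int          int do $               match int
  9  $              do $                   error: stack empty but input remains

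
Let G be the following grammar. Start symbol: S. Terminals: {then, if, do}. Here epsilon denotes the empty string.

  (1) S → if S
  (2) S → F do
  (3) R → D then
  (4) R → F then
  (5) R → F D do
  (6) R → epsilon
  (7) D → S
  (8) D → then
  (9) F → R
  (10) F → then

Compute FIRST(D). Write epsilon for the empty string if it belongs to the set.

FIRST(S): from S→if S we get {if}; from S→F do we get {do, if, then}. So FIRST(S) = {do, if, then}.
FIRST(D): from D→S we get {do, if, then}; from D→then we get {then}. So FIRST(D) = {do, if, then}.
FIRST(R): from R→D then we get {do, if, then}; from R→F then we get {do, if, then}; from R→F D do we get {do, if, then}; from R→epsilon we get {epsilon}. So FIRST(R) = {epsilon, do, if, then}.
FIRST(F): from F→R we get {epsilon, do, if, then}; from F→then we get {then}. So FIRST(F) = {epsilon, do, if, then}.

{do, if, then}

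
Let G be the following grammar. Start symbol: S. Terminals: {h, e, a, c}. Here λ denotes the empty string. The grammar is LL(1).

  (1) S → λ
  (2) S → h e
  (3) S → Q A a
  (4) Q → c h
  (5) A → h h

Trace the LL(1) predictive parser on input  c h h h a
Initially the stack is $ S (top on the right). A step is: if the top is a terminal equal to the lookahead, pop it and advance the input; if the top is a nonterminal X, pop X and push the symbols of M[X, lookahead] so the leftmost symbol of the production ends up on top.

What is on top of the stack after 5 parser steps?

h

     Stack      Input        Action
  1  $ S        c h h h a $  expand S → Q A a
  2  $ a A Q    c h h h a $  expand Q → c h
  3  $ a A h c  c h h h a $  match c
  4  $ a A h    h h h a $    match h
  5  $ a A      h h a $      expand A → h h
Stack after step 5: $ a h h (top = h).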